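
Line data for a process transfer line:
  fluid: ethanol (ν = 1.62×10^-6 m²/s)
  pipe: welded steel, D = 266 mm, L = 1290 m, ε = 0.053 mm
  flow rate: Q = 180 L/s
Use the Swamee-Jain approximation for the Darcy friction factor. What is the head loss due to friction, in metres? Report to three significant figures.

V = 4Q/(πD²) = 4·0.180/(π·0.266²) = 3.239 m/s
Re = VD/ν = 3.239·0.266/1.62×10^-6 = 5.32×10^5 → turbulent
ε/D = 0.053/266 = 1.99×10^-4
Swamee-Jain: f = 0.01542
h_f = f(L/D)V²/(2g) = 0.01542·(1290/0.266)·3.239²/(2·9.81) = 40.00 m

h_f ≈ 40.0 m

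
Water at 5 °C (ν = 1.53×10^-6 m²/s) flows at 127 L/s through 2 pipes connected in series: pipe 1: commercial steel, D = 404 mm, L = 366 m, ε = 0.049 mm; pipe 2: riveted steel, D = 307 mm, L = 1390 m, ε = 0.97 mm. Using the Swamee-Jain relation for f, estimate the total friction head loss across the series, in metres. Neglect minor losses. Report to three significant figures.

H ≈ 19.1 m

Pipe 1: V = 0.9907 m/s, Re = 2.62×10^5, ε/D = 1.21×10^-4, f = 0.01593, h_1 = f(L/D)V²/2g = 0.7218 m
Pipe 2: V = 1.716 m/s, Re = 3.44×10^5, ε/D = 0.00316, f = 0.02707, h_2 = f(L/D)V²/2g = 18.38 m
Series → Q common, losses add: H = Σh = 19.11 m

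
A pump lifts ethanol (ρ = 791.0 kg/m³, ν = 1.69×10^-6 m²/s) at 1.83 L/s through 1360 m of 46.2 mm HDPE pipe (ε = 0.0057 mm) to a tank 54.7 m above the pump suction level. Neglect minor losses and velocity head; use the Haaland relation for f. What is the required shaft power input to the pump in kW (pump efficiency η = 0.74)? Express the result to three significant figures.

V = 4Q/(πD²) = 1.092 m/s; Re = 2.98×10^4; ε/D = 1.23×10^-4; f = 0.02360
h_f = f(L/D)V²/2g = 42.20 m
Total head H = z + h_f = 54.7 + 42.20 = 96.90 m
P_hyd = ρgQH = 791.0·9.81·0.00183·96.90 = 1.376 kW
P_shaft = P_hyd/η = 1.376/0.74 = 1.859 kW

P_shaft ≈ 1.86 kW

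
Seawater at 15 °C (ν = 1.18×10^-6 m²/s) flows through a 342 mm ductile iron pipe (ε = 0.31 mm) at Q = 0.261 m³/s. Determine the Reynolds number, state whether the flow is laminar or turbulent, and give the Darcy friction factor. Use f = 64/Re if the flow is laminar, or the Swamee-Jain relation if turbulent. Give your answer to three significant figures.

Re ≈ 8.23×10^5; turbulent; f ≈ 0.0197

V = 4Q/(πD²) = 2.841 m/s
Re = VD/ν = 2.841·0.342/1.18×10^-6 = 8.23×10^5
Re > 4000 → turbulent; ε/D = 9.06×10^-4
Swamee-Jain: f = 0.01967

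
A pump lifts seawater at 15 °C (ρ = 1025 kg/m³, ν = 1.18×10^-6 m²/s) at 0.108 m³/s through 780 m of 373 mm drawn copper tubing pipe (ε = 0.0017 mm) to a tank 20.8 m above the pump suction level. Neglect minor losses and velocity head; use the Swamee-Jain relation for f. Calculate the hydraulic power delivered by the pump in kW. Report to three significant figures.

P_hyd ≈ 24.2 kW

V = 4Q/(πD²) = 0.9884 m/s; Re = 3.12×10^5; ε/D = 4.56×10^-6; f = 0.01432
h_f = f(L/D)V²/2g = 1.491 m
Total head H = z + h_f = 20.8 + 1.491 = 22.29 m
P_hyd = ρgQH = 1025·9.81·0.108·22.29 = 24.21 kW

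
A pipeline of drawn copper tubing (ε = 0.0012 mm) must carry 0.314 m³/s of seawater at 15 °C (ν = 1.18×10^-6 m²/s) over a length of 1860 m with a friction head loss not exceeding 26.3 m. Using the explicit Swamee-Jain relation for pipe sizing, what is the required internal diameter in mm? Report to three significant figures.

D ≈ 373 mm

Swamee-Jain (Type III): D = 0.66·[ε^1.25·(LQ²/(gh_f))^4.75 + ν·Q^9.4·(L/(gh_f))^5.2]^0.04
LQ²/(gh_f) = 0.7108; L/(gh_f) = 7.209
Term 1 = ε^1.25·(…)^4.75 = 7.85×10^-9; Term 2 = ν·Q^9.4·(…)^5.2 = 6.37×10^-7
D = 0.66·(7.85×10^-9 + 6.37×10^-7)^0.04 = 0.3732 m = 373 mm
Check: V = 2.87 m/s, Re = 9.08×10^5, f = 0.01187, h_f = 24.9 m ≈ 26.3 m ✓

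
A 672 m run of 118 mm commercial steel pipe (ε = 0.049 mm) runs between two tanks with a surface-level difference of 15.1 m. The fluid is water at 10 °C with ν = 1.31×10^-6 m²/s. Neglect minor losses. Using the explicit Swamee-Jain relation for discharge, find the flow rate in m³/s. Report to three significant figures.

Swamee-Jain (Type II): Q = -0.965·√(gD⁵h_f/L)·ln[ε/(3.7D) + √(3.17ν²L/(gD³h_f))]
√(gD⁵h_f/L) = √(9.81·0.118⁵·15.1/672) = 0.002246
ε/(3.7D) = 1.12×10^-4; √(3.17ν²L/(gD³h_f)) = 1.23×10^-4
Q = -0.965·0.002246·ln(2.348×10^-4) = 0.01811 m³/s
Check: V = 1.66 m/s, Re = 1.49×10^5, f = 0.01906, h_f = 15.2 m ≈ 15.1 m ✓

Q ≈ 0.0181 m³/s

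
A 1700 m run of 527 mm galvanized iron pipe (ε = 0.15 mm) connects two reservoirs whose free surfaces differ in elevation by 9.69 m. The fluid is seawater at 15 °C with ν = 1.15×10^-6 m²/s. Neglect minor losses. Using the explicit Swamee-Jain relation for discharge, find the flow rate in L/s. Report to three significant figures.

Swamee-Jain (Type II): Q = -0.965·√(gD⁵h_f/L)·ln[ε/(3.7D) + √(3.17ν²L/(gD³h_f))]
√(gD⁵h_f/L) = √(9.81·0.527⁵·9.69/1700) = 0.04768
ε/(3.7D) = 7.69×10^-5; √(3.17ν²L/(gD³h_f)) = 2.26×10^-5
Q = -0.965·0.04768·ln(9.956×10^-5) = 0.4239 m³/s
Check: V = 1.94 m/s, Re = 8.91×10^5, f = 0.01570, h_f = 9.75 m ≈ 9.69 m ✓

Q ≈ 424 L/s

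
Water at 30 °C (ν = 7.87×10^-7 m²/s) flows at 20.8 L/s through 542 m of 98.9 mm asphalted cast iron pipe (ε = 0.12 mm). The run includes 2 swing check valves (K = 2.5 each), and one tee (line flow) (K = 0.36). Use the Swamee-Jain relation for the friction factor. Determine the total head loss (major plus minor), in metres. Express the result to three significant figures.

V = 4Q/(πD²) = 2.708 m/s; V²/2g = 0.3736 m
Re = 3.40×10^5, ε/D = 0.00121 → f = 0.02149 (Swamee-Jain)
Major: h_f = f(L/D)·V²/2g = 0.02149·5480·0.3736 = 44.00 m
Minor: ΣK = 5.36; h_m = ΣK·V²/2g = 2.003 m
Total H_L = 44.00 + 2.003 = 46.00 m

H_L ≈ 46.0 m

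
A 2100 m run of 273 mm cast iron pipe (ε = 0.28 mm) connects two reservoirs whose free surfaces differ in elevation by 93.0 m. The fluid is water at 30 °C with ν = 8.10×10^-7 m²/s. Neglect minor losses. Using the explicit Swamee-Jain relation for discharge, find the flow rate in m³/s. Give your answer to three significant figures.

Swamee-Jain (Type II): Q = -0.965·√(gD⁵h_f/L)·ln[ε/(3.7D) + √(3.17ν²L/(gD³h_f))]
√(gD⁵h_f/L) = √(9.81·0.273⁵·93.0/2100) = 0.02567
ε/(3.7D) = 2.77×10^-4; √(3.17ν²L/(gD³h_f)) = 1.53×10^-5
Q = -0.965·0.02567·ln(2.925×10^-4) = 0.2015 m³/s
Check: V = 3.44 m/s, Re = 1.16×10^6, f = 0.02010, h_f = 93.4 m ≈ 93.0 m ✓

Q ≈ 0.202 m³/s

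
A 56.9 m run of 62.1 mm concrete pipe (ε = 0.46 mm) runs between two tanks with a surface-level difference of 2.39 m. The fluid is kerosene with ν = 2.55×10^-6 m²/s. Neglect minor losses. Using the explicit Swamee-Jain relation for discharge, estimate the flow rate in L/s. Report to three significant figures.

Swamee-Jain (Type II): Q = -0.965·√(gD⁵h_f/L)·ln[ε/(3.7D) + √(3.17ν²L/(gD³h_f))]
√(gD⁵h_f/L) = √(9.81·0.0621⁵·2.39/56.9) = 6.169×10^-4
ε/(3.7D) = 0.00200; √(3.17ν²L/(gD³h_f)) = 4.57×10^-4
Q = -0.965·6.169×10^-4·ln(0.002459) = 0.003577 m³/s
Check: V = 1.18 m/s, Re = 2.88×10^4, f = 0.03721, h_f = 2.42 m ≈ 2.39 m ✓

Q ≈ 3.58 L/s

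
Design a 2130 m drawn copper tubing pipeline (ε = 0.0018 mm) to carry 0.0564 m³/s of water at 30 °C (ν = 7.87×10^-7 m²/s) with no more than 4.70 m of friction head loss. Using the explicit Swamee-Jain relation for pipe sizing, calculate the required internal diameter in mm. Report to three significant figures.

D ≈ 283 mm

Swamee-Jain (Type III): D = 0.66·[ε^1.25·(LQ²/(gh_f))^4.75 + ν·Q^9.4·(L/(gh_f))^5.2]^0.04
LQ²/(gh_f) = 0.1470; L/(gh_f) = 46.20
Term 1 = ε^1.25·(…)^4.75 = 7.30×10^-12; Term 2 = ν·Q^9.4·(…)^5.2 = 6.52×10^-10
D = 0.66·(7.30×10^-12 + 6.52×10^-10)^0.04 = 0.2833 m = 283 mm
Check: V = 0.895 m/s, Re = 3.22×10^5, f = 0.01426, h_f = 4.37 m ≈ 4.70 m ✓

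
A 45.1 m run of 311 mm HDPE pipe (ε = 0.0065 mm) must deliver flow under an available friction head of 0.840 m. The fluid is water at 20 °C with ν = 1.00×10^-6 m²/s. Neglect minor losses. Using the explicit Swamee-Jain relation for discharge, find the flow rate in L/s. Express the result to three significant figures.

Swamee-Jain (Type II): Q = -0.965·√(gD⁵h_f/L)·ln[ε/(3.7D) + √(3.17ν²L/(gD³h_f))]
√(gD⁵h_f/L) = √(9.81·0.311⁵·0.840/45.1) = 0.02306
ε/(3.7D) = 5.65×10^-6; √(3.17ν²L/(gD³h_f)) = 2.40×10^-5
Q = -0.965·0.02306·ln(2.966×10^-5) = 0.2320 m³/s
Check: V = 3.05 m/s, Re = 9.50×10^5, f = 0.01219, h_f = 0.840 m ≈ 0.840 m ✓

Q ≈ 232 L/s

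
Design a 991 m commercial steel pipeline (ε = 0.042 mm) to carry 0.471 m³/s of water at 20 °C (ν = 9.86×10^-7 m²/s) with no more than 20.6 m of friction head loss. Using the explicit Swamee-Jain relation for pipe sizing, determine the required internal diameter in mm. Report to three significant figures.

D ≈ 413 mm

Swamee-Jain (Type III): D = 0.66·[ε^1.25·(LQ²/(gh_f))^4.75 + ν·Q^9.4·(L/(gh_f))^5.2]^0.04
LQ²/(gh_f) = 1.088; L/(gh_f) = 4.904
Term 1 = ε^1.25·(…)^4.75 = 5.04×10^-6; Term 2 = ν·Q^9.4·(…)^5.2 = 3.24×10^-6
D = 0.66·(5.04×10^-6 + 3.24×10^-6)^0.04 = 0.4133 m = 413 mm
Check: V = 3.51 m/s, Re = 1.47×10^6, f = 0.01315, h_f = 19.8 m ≈ 20.6 m ✓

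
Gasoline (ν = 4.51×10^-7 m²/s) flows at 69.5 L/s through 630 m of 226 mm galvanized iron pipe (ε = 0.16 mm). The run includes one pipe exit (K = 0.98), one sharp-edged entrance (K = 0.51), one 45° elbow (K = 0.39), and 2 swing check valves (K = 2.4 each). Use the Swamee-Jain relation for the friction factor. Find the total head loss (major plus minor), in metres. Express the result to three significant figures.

H_L ≈ 8.97 m

V = 4Q/(πD²) = 1.733 m/s; V²/2g = 0.1530 m
Re = 8.68×10^5, ε/D = 7.08×10^-4 → f = 0.01863 (Swamee-Jain)
Major: h_f = f(L/D)·V²/2g = 0.01863·2788·0.1530 = 7.946 m
Minor: ΣK = 6.68; h_m = ΣK·V²/2g = 1.022 m
Total H_L = 7.946 + 1.022 = 8.968 m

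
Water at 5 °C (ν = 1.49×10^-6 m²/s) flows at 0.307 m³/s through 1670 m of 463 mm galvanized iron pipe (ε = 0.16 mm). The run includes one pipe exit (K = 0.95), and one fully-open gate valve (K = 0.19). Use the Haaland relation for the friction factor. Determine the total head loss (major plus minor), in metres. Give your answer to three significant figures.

H_L ≈ 10.2 m

V = 4Q/(πD²) = 1.823 m/s; V²/2g = 0.1695 m
Re = 5.67×10^5, ε/D = 3.46×10^-4 → f = 0.01640 (Haaland)
Major: h_f = f(L/D)·V²/2g = 0.01640·3607·0.1695 = 10.02 m
Minor: ΣK = 1.14; h_m = ΣK·V²/2g = 0.1932 m
Total H_L = 10.02 + 0.1932 = 10.21 m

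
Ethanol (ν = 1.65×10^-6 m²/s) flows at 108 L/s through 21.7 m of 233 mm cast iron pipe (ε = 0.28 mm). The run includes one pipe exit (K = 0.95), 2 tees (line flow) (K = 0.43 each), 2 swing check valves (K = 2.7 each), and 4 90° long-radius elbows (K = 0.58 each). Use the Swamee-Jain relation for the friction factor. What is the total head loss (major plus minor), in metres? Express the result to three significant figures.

H_L ≈ 3.77 m

V = 4Q/(πD²) = 2.533 m/s; V²/2g = 0.3270 m
Re = 3.58×10^5, ε/D = 0.00120 → f = 0.02141 (Swamee-Jain)
Major: h_f = f(L/D)·V²/2g = 0.02141·93.13·0.3270 = 0.6519 m
Minor: ΣK = 9.53; h_m = ΣK·V²/2g = 3.116 m
Total H_L = 0.6519 + 3.116 = 3.768 m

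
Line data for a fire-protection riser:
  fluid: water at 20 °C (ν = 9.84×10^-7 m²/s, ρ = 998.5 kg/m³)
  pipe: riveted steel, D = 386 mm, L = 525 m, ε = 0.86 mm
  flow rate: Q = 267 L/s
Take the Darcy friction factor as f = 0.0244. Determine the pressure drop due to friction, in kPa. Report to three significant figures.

V = 4Q/(πD²) = 4·0.267/(π·0.386²) = 2.282 m/s
h_f = f(L/D)V²/(2g) = 0.02440·(525/0.386)·2.282²/(2·9.81) = 8.806 m
Δp = ρg·h_f = 998.5·9.81·8.806 = 86.25 kPa

Δp ≈ 86.3 kPa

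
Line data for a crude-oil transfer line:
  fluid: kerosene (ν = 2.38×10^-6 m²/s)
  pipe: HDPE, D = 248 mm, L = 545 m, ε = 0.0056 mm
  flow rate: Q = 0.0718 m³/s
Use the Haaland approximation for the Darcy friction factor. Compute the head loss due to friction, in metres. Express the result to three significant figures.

h_f ≈ 4.06 m

V = 4Q/(πD²) = 4·0.0718/(π·0.248²) = 1.486 m/s
Re = VD/ν = 1.486·0.248/2.38×10^-6 = 1.55×10^5 → turbulent
ε/D = 0.0056/248 = 2.26×10^-5
Haaland: f = 0.01642
h_f = f(L/D)V²/(2g) = 0.01642·(545/0.248)·1.486²/(2·9.81) = 4.063 m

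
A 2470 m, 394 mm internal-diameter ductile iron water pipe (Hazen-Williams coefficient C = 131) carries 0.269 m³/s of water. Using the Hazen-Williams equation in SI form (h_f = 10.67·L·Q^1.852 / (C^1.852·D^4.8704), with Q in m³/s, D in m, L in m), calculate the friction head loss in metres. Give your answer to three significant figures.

h_f = 10.67·2470·0.269^1.852 / (131^1.852·0.394^4.8704) = 25.92 m

h_f ≈ 25.9 m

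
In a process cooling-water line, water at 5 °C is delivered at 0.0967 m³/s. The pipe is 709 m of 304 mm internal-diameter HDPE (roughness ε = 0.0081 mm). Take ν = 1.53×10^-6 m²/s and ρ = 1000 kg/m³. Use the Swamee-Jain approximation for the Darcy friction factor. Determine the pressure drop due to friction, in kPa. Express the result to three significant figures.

V = 4Q/(πD²) = 4·0.0967/(π·0.304²) = 1.332 m/s
Re = VD/ν = 1.332·0.304/1.53×10^-6 = 2.65×10^5 → turbulent
ε/D = 0.0081/304 = 2.66×10^-5
Swamee-Jain: f = 0.01500
h_f = f(L/D)V²/(2g) = 0.01500·(709/0.304)·1.332²/(2·9.81) = 3.165 m
Δp = ρg·h_f = 1000·9.81·3.165 = 31.05 kPa

Δp ≈ 31.1 kPa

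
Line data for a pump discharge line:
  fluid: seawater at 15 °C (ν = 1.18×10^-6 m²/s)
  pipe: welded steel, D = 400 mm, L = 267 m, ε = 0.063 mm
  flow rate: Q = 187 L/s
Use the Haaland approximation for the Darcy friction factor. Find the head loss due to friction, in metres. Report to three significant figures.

V = 4Q/(πD²) = 4·0.187/(π·0.400²) = 1.488 m/s
Re = VD/ν = 1.488·0.400/1.18×10^-6 = 5.04×10^5 → turbulent
ε/D = 0.063/400 = 1.58×10^-4
Haaland: f = 0.01486
h_f = f(L/D)V²/(2g) = 0.01486·(267/0.400)·1.488²/(2·9.81) = 1.120 m

h_f ≈ 1.12 m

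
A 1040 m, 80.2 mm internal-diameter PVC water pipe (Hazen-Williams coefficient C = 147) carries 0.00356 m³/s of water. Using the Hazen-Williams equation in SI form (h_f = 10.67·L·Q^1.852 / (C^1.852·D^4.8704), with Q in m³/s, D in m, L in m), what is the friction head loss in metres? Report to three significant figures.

h_f = 10.67·1040·0.00356^1.852 / (147^1.852·0.0802^4.8704) = 6.819 m

h_f ≈ 6.82 m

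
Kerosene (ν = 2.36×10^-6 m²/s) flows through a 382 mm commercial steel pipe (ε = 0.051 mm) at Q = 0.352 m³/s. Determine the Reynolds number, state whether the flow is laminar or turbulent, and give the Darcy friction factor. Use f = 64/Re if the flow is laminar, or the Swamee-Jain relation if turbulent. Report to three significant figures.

Re ≈ 4.97×10^5; turbulent; f ≈ 0.0149

V = 4Q/(πD²) = 3.071 m/s
Re = VD/ν = 3.071·0.382/2.36×10^-6 = 4.97×10^5
Re > 4000 → turbulent; ε/D = 1.34×10^-4
Swamee-Jain: f = 0.01485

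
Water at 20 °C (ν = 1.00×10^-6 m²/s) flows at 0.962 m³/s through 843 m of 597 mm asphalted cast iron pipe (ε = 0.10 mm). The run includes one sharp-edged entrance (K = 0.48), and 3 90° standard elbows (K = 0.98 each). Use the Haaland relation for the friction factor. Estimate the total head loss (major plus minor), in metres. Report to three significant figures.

H_L ≈ 13.8 m

V = 4Q/(πD²) = 3.437 m/s; V²/2g = 0.6020 m
Re = 2.05×10^6, ε/D = 1.68×10^-4 → f = 0.01377 (Haaland)
Major: h_f = f(L/D)·V²/2g = 0.01377·1412·0.6020 = 11.70 m
Minor: ΣK = 3.42; h_m = ΣK·V²/2g = 2.059 m
Total H_L = 11.70 + 2.059 = 13.76 m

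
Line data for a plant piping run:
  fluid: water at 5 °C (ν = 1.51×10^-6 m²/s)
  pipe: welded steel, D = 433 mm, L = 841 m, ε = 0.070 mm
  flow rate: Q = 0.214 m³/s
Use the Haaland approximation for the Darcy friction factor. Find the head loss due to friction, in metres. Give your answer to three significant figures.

h_f ≈ 3.18 m

V = 4Q/(πD²) = 4·0.214/(π·0.433²) = 1.453 m/s
Re = VD/ν = 1.453·0.433/1.51×10^-6 = 4.17×10^5 → turbulent
ε/D = 0.070/433 = 1.62×10^-4
Haaland: f = 0.01519
h_f = f(L/D)V²/(2g) = 0.01519·(841/0.433)·1.453²/(2·9.81) = 3.175 m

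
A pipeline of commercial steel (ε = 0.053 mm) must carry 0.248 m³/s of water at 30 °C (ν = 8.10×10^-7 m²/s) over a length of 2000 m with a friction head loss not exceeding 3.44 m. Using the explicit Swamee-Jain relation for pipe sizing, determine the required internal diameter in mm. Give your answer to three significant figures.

Swamee-Jain (Type III): D = 0.66·[ε^1.25·(LQ²/(gh_f))^4.75 + ν·Q^9.4·(L/(gh_f))^5.2]^0.04
LQ²/(gh_f) = 3.645; L/(gh_f) = 59.27
Term 1 = ε^1.25·(…)^4.75 = 0.00211; Term 2 = ν·Q^9.4·(…)^5.2 = 0.00272
D = 0.66·(0.00211 + 0.00272)^0.04 = 0.5332 m = 533 mm
Check: V = 1.11 m/s, Re = 7.31×10^5, f = 0.01389, h_f = 3.27 m ≈ 3.44 m ✓

D ≈ 533 mm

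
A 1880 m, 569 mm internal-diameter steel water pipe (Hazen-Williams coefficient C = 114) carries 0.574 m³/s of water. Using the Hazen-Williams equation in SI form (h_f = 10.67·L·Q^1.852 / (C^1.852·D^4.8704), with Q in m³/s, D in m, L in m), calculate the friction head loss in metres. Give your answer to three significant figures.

h_f = 10.67·1880·0.574^1.852 / (114^1.852·0.569^4.8704) = 17.34 m

h_f ≈ 17.3 m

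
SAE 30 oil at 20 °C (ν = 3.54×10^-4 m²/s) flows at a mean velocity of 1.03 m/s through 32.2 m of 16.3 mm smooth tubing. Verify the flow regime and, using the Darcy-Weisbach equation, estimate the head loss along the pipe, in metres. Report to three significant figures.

h_f ≈ 144 m

Re = VD/ν = 1.03·0.01630/3.54×10^-4 = 47.4 → laminar (Re < 2300)
f = 64/Re = 1.349
h_f = f(L/D)V²/(2g) = 1.349·(32.2/0.01630)·1.03²/(2·9.81) = 144.1 m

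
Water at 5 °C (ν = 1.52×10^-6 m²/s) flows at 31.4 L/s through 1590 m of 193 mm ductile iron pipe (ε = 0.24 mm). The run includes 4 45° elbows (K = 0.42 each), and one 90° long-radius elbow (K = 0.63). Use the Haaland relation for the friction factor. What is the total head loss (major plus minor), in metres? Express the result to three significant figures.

V = 4Q/(πD²) = 1.073 m/s; V²/2g = 0.05872 m
Re = 1.36×10^5, ε/D = 0.00124 → f = 0.02229 (Haaland)
Major: h_f = f(L/D)·V²/2g = 0.02229·8238·0.05872 = 10.78 m
Minor: ΣK = 2.31; h_m = ΣK·V²/2g = 0.1356 m
Total H_L = 10.78 + 0.1356 = 10.92 m

H_L ≈ 10.9 m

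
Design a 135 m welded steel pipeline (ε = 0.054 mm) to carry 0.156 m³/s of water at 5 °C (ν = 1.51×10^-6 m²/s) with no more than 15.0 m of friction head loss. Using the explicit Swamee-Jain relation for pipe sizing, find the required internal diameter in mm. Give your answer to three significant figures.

D ≈ 199 mm

Swamee-Jain (Type III): D = 0.66·[ε^1.25·(LQ²/(gh_f))^4.75 + ν·Q^9.4·(L/(gh_f))^5.2]^0.04
LQ²/(gh_f) = 0.02233; L/(gh_f) = 0.9174
Term 1 = ε^1.25·(…)^4.75 = 6.64×10^-14; Term 2 = ν·Q^9.4·(…)^5.2 = 2.51×10^-14
D = 0.66·(6.64×10^-14 + 2.51×10^-14)^0.04 = 0.1986 m = 199 mm
Check: V = 5.04 m/s, Re = 6.62×10^5, f = 0.01584, h_f = 13.9 m ≈ 15.0 m ✓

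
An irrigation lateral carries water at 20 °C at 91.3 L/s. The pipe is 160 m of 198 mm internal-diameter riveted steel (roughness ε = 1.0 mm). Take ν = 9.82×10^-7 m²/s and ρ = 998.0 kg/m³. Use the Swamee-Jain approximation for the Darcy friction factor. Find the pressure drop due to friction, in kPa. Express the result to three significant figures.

V = 4Q/(πD²) = 4·0.0913/(π·0.198²) = 2.965 m/s
Re = VD/ν = 2.965·0.198/9.82×10^-7 = 5.98×10^5 → turbulent
ε/D = 1.0/198 = 0.00505
Swamee-Jain: f = 0.03070
h_f = f(L/D)V²/(2g) = 0.03070·(160/0.198)·2.965²/(2·9.81) = 11.12 m
Δp = ρg·h_f = 998.0·9.81·11.12 = 108.9 kPa

Δp ≈ 109 kPa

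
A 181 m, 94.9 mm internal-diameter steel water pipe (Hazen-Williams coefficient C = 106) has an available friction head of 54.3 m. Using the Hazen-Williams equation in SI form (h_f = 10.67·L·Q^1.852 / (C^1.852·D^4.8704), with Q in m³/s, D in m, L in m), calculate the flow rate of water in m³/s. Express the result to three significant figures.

Q ≈ 0.0315 m³/s

Rearranging: Q = [h_f·C^1.852·D^4.8704 / (10.67·L)]^(1/1.852)
Q = [54.3·106^1.852·0.0949^4.8704 / (10.67·181)]^0.540 = 0.03149 m³/s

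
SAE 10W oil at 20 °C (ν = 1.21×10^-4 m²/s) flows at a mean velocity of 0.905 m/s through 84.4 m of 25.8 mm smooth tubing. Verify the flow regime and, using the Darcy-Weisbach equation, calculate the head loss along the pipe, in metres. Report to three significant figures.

Re = VD/ν = 0.905·0.02580/1.21×10^-4 = 193 → laminar (Re < 2300)
f = 64/Re = 0.3317
h_f = f(L/D)V²/(2g) = 0.3317·(84.4/0.02580)·0.905²/(2·9.81) = 45.29 m

h_f ≈ 45.3 m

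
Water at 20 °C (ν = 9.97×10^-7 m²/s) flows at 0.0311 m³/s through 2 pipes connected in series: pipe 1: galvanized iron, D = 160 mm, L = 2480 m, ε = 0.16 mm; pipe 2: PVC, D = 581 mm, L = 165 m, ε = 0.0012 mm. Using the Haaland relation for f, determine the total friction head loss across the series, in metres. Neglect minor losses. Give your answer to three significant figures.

H ≈ 39.1 m

Pipe 1: V = 1.547 m/s, Re = 2.48×10^5, ε/D = 0.00100, f = 0.02069, h_1 = f(L/D)V²/2g = 39.10 m
Pipe 2: V = 0.1173 m/s, Re = 6.84×10^4, ε/D = 2.07×10^-6, f = 0.01933, h_2 = f(L/D)V²/2g = 0.003851 m
Series → Q common, losses add: H = Σh = 39.11 m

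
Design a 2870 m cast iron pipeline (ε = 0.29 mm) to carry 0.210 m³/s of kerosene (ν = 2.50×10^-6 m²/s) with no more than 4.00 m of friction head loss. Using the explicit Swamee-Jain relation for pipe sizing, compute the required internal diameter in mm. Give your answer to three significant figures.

D ≈ 558 mm

Swamee-Jain (Type III): D = 0.66·[ε^1.25·(LQ²/(gh_f))^4.75 + ν·Q^9.4·(L/(gh_f))^5.2]^0.04
LQ²/(gh_f) = 3.225; L/(gh_f) = 73.14
Term 1 = ε^1.25·(…)^4.75 = 0.00986; Term 2 = ν·Q^9.4·(…)^5.2 = 0.00525
D = 0.66·(0.00986 + 0.00525)^0.04 = 0.5581 m = 558 mm
Check: V = 0.858 m/s, Re = 1.92×10^5, f = 0.01911, h_f = 3.69 m ≈ 4.00 m ✓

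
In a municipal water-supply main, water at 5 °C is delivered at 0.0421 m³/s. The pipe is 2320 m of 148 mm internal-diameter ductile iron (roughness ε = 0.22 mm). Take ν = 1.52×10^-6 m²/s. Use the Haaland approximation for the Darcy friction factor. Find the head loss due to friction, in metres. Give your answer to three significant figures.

V = 4Q/(πD²) = 4·0.0421/(π·0.148²) = 2.447 m/s
Re = VD/ν = 2.447·0.148/1.52×10^-6 = 2.38×10^5 → turbulent
ε/D = 0.22/148 = 0.00149
Haaland: f = 0.02253
h_f = f(L/D)V²/(2g) = 0.02253·(2320/0.148)·2.447²/(2·9.81) = 107.8 m

h_f ≈ 108 m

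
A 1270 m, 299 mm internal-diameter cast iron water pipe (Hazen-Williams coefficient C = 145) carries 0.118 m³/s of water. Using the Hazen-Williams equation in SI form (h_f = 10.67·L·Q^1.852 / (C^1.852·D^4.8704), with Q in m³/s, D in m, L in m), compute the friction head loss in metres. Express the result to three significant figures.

h_f ≈ 9.20 m

h_f = 10.67·1270·0.118^1.852 / (145^1.852·0.299^4.8704) = 9.203 m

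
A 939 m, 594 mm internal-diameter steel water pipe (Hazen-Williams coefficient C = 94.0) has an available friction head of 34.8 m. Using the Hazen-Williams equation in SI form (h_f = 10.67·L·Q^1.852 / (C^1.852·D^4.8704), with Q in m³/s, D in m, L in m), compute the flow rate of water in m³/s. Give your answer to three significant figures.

Rearranging: Q = [h_f·C^1.852·D^4.8704 / (10.67·L)]^(1/1.852)
Q = [34.8·94.0^1.852·0.594^4.8704 / (10.67·939)]^0.540 = 1.123 m³/s

Q ≈ 1.12 m³/s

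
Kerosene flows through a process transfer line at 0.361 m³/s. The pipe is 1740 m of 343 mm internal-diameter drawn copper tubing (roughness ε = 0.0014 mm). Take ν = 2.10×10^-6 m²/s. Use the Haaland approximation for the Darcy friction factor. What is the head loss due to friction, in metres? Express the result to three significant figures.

V = 4Q/(πD²) = 4·0.361/(π·0.343²) = 3.907 m/s
Re = VD/ν = 3.907·0.343/2.10×10^-6 = 6.38×10^5 → turbulent
ε/D = 0.0014/343 = 4.08×10^-6
Haaland: f = 0.01256
h_f = f(L/D)V²/(2g) = 0.01256·(1740/0.343)·3.907²/(2·9.81) = 49.58 m

h_f ≈ 49.6 m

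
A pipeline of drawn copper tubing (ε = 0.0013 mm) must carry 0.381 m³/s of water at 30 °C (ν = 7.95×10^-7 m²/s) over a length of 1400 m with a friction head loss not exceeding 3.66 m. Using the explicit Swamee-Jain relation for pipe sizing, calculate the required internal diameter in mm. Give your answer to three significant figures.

Swamee-Jain (Type III): D = 0.66·[ε^1.25·(LQ²/(gh_f))^4.75 + ν·Q^9.4·(L/(gh_f))^5.2]^0.04
LQ²/(gh_f) = 5.660; L/(gh_f) = 38.99
Term 1 = ε^1.25·(…)^4.75 = 1.65×10^-4; Term 2 = ν·Q^9.4·(…)^5.2 = 0.0171
D = 0.66·(1.65×10^-4 + 0.0171)^0.04 = 0.5611 m = 561 mm
Check: V = 1.54 m/s, Re = 1.09×10^6, f = 0.01151, h_f = 3.47 m ≈ 3.66 m ✓

D ≈ 561 mm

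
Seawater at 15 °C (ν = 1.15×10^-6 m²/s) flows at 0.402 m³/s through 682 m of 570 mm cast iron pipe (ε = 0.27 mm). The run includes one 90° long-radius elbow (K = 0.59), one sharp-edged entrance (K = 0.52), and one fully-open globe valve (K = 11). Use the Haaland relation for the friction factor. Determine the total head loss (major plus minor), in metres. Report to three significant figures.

V = 4Q/(πD²) = 1.575 m/s; V²/2g = 0.1265 m
Re = 7.81×10^5, ε/D = 4.74×10^-4 → f = 0.01711 (Haaland)
Major: h_f = f(L/D)·V²/2g = 0.01711·1196·0.1265 = 2.590 m
Minor: ΣK = 12.1; h_m = ΣK·V²/2g = 1.532 m
Total H_L = 2.590 + 1.532 = 4.121 m

H_L ≈ 4.12 m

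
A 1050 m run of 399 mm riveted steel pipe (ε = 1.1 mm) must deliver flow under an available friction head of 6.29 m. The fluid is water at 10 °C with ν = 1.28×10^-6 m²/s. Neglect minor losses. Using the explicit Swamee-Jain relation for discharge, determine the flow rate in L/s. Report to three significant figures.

Q ≈ 168 L/s

Swamee-Jain (Type II): Q = -0.965·√(gD⁵h_f/L)·ln[ε/(3.7D) + √(3.17ν²L/(gD³h_f))]
√(gD⁵h_f/L) = √(9.81·0.399⁵·6.29/1050) = 0.02438
ε/(3.7D) = 7.45×10^-4; √(3.17ν²L/(gD³h_f)) = 3.73×10^-5
Q = -0.965·0.02438·ln(7.824×10^-4) = 0.1683 m³/s
Check: V = 1.35 m/s, Re = 4.20×10^5, f = 0.02602, h_f = 6.32 m ≈ 6.29 m ✓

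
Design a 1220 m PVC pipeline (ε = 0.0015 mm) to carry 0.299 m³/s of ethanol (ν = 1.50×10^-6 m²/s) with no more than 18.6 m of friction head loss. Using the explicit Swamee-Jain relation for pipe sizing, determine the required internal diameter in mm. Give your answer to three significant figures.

D ≈ 364 mm

Swamee-Jain (Type III): D = 0.66·[ε^1.25·(LQ²/(gh_f))^4.75 + ν·Q^9.4·(L/(gh_f))^5.2]^0.04
LQ²/(gh_f) = 0.5978; L/(gh_f) = 6.686
Term 1 = ε^1.25·(…)^4.75 = 4.56×10^-9; Term 2 = ν·Q^9.4·(…)^5.2 = 3.45×10^-7
D = 0.66·(4.56×10^-9 + 3.45×10^-7)^0.04 = 0.3642 m = 364 mm
Check: V = 2.87 m/s, Re = 6.97×10^5, f = 0.01243, h_f = 17.5 m ≈ 18.6 m ✓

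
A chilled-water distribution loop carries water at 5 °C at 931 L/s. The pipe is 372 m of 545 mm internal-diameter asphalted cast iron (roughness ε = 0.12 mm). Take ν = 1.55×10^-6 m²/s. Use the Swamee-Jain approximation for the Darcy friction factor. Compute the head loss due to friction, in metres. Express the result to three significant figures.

h_f ≈ 8.17 m

V = 4Q/(πD²) = 4·0.931/(π·0.545²) = 3.991 m/s
Re = VD/ν = 3.991·0.545/1.55×10^-6 = 1.40×10^6 → turbulent
ε/D = 0.12/545 = 2.20×10^-4
Swamee-Jain: f = 0.01475
h_f = f(L/D)V²/(2g) = 0.01475·(372/0.545)·3.991²/(2·9.81) = 8.172 m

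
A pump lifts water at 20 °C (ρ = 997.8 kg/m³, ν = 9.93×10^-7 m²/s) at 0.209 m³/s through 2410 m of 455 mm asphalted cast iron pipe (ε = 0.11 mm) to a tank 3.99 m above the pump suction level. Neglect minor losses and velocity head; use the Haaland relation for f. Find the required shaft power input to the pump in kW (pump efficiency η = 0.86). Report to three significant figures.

P_shaft ≈ 25.9 kW

V = 4Q/(πD²) = 1.285 m/s; Re = 5.89×10^5; ε/D = 2.42×10^-4; f = 0.01549
h_f = f(L/D)V²/2g = 6.908 m
Total head H = z + h_f = 3.99 + 6.908 = 10.90 m
P_hyd = ρgQH = 997.8·9.81·0.209·10.90 = 22.30 kW
P_shaft = P_hyd/η = 22.30/0.86 = 25.93 kW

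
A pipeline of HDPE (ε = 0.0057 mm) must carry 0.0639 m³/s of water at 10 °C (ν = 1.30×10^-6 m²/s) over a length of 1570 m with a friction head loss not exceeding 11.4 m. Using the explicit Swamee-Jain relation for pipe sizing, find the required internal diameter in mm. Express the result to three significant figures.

D ≈ 237 mm

Swamee-Jain (Type III): D = 0.66·[ε^1.25·(LQ²/(gh_f))^4.75 + ν·Q^9.4·(L/(gh_f))^5.2]^0.04
LQ²/(gh_f) = 0.05732; L/(gh_f) = 14.04
Term 1 = ε^1.25·(…)^4.75 = 3.52×10^-13; Term 2 = ν·Q^9.4·(…)^5.2 = 7.11×10^-12
D = 0.66·(3.52×10^-13 + 7.11×10^-12)^0.04 = 0.2368 m = 237 mm
Check: V = 1.45 m/s, Re = 2.64×10^5, f = 0.01498, h_f = 10.6 m ≈ 11.4 m ✓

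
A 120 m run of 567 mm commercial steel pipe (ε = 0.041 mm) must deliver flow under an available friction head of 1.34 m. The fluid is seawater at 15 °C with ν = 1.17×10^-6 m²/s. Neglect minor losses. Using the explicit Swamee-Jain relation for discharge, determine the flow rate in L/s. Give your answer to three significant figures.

Q ≈ 795 L/s

Swamee-Jain (Type II): Q = -0.965·√(gD⁵h_f/L)·ln[ε/(3.7D) + √(3.17ν²L/(gD³h_f))]
√(gD⁵h_f/L) = √(9.81·0.567⁵·1.34/120) = 0.08012
ε/(3.7D) = 1.95×10^-5; √(3.17ν²L/(gD³h_f)) = 1.47×10^-5
Q = -0.965·0.08012·ln(3.428×10^-5) = 0.7949 m³/s
Check: V = 3.15 m/s, Re = 1.53×10^6, f = 0.01260, h_f = 1.35 m ≈ 1.34 m ✓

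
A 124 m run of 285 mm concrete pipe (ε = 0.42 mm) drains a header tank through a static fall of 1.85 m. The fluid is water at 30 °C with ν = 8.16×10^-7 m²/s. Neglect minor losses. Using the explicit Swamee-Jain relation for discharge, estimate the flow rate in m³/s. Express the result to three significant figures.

Swamee-Jain (Type II): Q = -0.965·√(gD⁵h_f/L)·ln[ε/(3.7D) + √(3.17ν²L/(gD³h_f))]
√(gD⁵h_f/L) = √(9.81·0.285⁵·1.85/124) = 0.01659
ε/(3.7D) = 3.98×10^-4; √(3.17ν²L/(gD³h_f)) = 2.50×10^-5
Q = -0.965·0.01659·ln(4.233×10^-4) = 0.1243 m³/s
Check: V = 1.95 m/s, Re = 6.81×10^5, f = 0.02207, h_f = 1.86 m ≈ 1.85 m ✓

Q ≈ 0.124 m³/s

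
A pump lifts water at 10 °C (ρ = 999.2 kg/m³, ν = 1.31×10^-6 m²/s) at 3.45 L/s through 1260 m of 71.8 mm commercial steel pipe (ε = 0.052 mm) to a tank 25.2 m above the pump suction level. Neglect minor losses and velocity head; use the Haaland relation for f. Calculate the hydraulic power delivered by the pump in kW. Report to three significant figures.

V = 4Q/(πD²) = 0.8521 m/s; Re = 4.67×10^4; ε/D = 7.24×10^-4; f = 0.02318
h_f = f(L/D)V²/2g = 15.05 m
Total head H = z + h_f = 25.2 + 15.05 = 40.25 m
P_hyd = ρgQH = 999.2·9.81·0.00345·40.25 = 1.361 kW

P_hyd ≈ 1.36 kW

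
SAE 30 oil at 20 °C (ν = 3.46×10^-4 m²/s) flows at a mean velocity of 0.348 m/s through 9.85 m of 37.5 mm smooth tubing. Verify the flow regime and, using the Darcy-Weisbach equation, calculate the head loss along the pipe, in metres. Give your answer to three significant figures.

Re = VD/ν = 0.348·0.03750/3.46×10^-4 = 37.7 → laminar (Re < 2300)
f = 64/Re = 1.697
h_f = f(L/D)V²/(2g) = 1.697·(9.85/0.03750)·0.348²/(2·9.81) = 2.751 m

h_f ≈ 2.75 m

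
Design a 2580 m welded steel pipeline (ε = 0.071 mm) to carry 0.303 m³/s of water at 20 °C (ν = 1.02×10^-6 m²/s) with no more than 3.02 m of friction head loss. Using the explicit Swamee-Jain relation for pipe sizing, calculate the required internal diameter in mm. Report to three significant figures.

Swamee-Jain (Type III): D = 0.66·[ε^1.25·(LQ²/(gh_f))^4.75 + ν·Q^9.4·(L/(gh_f))^5.2]^0.04
LQ²/(gh_f) = 7.995; L/(gh_f) = 87.09
Term 1 = ε^1.25·(…)^4.75 = 0.127; Term 2 = ν·Q^9.4·(…)^5.2 = 0.167
D = 0.66·(0.127 + 0.167)^0.04 = 0.6284 m = 628 mm
Check: V = 0.977 m/s, Re = 6.02×10^5, f = 0.01433, h_f = 2.86 m ≈ 3.02 m ✓

D ≈ 628 mm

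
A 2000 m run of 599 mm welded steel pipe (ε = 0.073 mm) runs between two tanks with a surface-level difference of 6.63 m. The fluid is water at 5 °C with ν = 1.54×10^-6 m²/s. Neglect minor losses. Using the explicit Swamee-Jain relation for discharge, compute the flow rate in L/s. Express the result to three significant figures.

Q ≈ 465 L/s

Swamee-Jain (Type II): Q = -0.965·√(gD⁵h_f/L)·ln[ε/(3.7D) + √(3.17ν²L/(gD³h_f))]
√(gD⁵h_f/L) = √(9.81·0.599⁵·6.63/2000) = 0.05008
ε/(3.7D) = 3.29×10^-5; √(3.17ν²L/(gD³h_f)) = 3.28×10^-5
Q = -0.965·0.05008·ln(6.573×10^-5) = 0.4654 m³/s
Check: V = 1.65 m/s, Re = 6.42×10^5, f = 0.01435, h_f = 6.66 m ≈ 6.63 m ✓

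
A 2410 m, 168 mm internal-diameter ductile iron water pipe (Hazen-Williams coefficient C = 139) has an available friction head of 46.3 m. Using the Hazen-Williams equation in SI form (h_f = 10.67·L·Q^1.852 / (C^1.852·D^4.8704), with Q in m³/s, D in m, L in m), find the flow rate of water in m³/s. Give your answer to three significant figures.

Q ≈ 0.0420 m³/s

Rearranging: Q = [h_f·C^1.852·D^4.8704 / (10.67·L)]^(1/1.852)
Q = [46.3·139^1.852·0.168^4.8704 / (10.67·2410)]^0.540 = 0.04205 m³/s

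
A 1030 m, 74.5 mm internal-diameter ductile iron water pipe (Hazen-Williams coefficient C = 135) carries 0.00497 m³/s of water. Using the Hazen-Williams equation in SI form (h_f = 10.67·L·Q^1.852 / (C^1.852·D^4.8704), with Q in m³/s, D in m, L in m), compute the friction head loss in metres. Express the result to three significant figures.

h_f ≈ 21.0 m

h_f = 10.67·1030·0.00497^1.852 / (135^1.852·0.0745^4.8704) = 21.01 m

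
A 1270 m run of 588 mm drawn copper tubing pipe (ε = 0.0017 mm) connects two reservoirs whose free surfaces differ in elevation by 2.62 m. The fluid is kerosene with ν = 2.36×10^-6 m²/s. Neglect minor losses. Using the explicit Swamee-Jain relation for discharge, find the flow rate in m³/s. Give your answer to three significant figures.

Swamee-Jain (Type II): Q = -0.965·√(gD⁵h_f/L)·ln[ε/(3.7D) + √(3.17ν²L/(gD³h_f))]
√(gD⁵h_f/L) = √(9.81·0.588⁵·2.62/1270) = 0.03772
ε/(3.7D) = 7.81×10^-7; √(3.17ν²L/(gD³h_f)) = 6.55×10^-5
Q = -0.965·0.03772·ln(6.629×10^-5) = 0.3502 m³/s
Check: V = 1.29 m/s, Re = 3.21×10^5, f = 0.01423, h_f = 2.60 m ≈ 2.62 m ✓

Q ≈ 0.350 m³/s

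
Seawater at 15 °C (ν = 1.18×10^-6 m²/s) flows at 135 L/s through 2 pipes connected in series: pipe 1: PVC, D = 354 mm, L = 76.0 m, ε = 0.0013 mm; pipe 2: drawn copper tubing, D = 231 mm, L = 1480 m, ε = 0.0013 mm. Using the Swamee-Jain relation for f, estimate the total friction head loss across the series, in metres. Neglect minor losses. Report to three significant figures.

Pipe 1: V = 1.372 m/s, Re = 4.11×10^5, ε/D = 3.67×10^-6, f = 0.01361, h_1 = f(L/D)V²/2g = 0.2802 m
Pipe 2: V = 3.221 m/s, Re = 6.31×10^5, ε/D = 5.63×10^-6, f = 0.01267, h_2 = f(L/D)V²/2g = 42.93 m
Series → Q common, losses add: H = Σh = 43.21 m

H ≈ 43.2 m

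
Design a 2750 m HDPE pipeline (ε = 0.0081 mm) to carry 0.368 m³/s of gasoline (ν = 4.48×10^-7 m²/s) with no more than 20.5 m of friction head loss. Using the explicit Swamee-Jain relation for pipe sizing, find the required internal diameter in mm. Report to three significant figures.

Swamee-Jain (Type III): D = 0.66·[ε^1.25·(LQ²/(gh_f))^4.75 + ν·Q^9.4·(L/(gh_f))^5.2]^0.04
LQ²/(gh_f) = 1.852; L/(gh_f) = 13.67
Term 1 = ε^1.25·(…)^4.75 = 8.07×10^-6; Term 2 = ν·Q^9.4·(…)^5.2 = 3.00×10^-5
D = 0.66·(8.07×10^-6 + 3.00×10^-5)^0.04 = 0.4393 m = 439 mm
Check: V = 2.43 m/s, Re = 2.38×10^6, f = 0.01080, h_f = 20.3 m ≈ 20.5 m ✓

D ≈ 439 mm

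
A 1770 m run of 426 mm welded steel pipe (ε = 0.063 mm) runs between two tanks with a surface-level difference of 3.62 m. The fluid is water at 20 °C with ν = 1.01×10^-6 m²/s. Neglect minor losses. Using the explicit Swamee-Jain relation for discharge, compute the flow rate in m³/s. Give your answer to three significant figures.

Q ≈ 0.152 m³/s

Swamee-Jain (Type II): Q = -0.965·√(gD⁵h_f/L)·ln[ε/(3.7D) + √(3.17ν²L/(gD³h_f))]
√(gD⁵h_f/L) = √(9.81·0.426⁵·3.62/1770) = 0.01678
ε/(3.7D) = 4.00×10^-5; √(3.17ν²L/(gD³h_f)) = 4.57×10^-5
Q = -0.965·0.01678·ln(8.563×10^-5) = 0.1516 m³/s
Check: V = 1.06 m/s, Re = 4.49×10^5, f = 0.01516, h_f = 3.63 m ≈ 3.62 m ✓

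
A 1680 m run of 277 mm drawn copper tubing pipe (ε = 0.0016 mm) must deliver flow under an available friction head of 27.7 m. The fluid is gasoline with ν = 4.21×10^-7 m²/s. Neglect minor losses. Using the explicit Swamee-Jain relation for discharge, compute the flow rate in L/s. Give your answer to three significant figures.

Swamee-Jain (Type II): Q = -0.965·√(gD⁵h_f/L)·ln[ε/(3.7D) + √(3.17ν²L/(gD³h_f))]
√(gD⁵h_f/L) = √(9.81·0.277⁵·27.7/1680) = 0.01624
ε/(3.7D) = 1.56×10^-6; √(3.17ν²L/(gD³h_f)) = 1.28×10^-5
Q = -0.965·0.01624·ln(1.435×10^-5) = 0.1748 m³/s
Check: V = 2.90 m/s, Re = 1.91×10^6, f = 0.01066, h_f = 27.7 m ≈ 27.7 m ✓

Q ≈ 175 L/s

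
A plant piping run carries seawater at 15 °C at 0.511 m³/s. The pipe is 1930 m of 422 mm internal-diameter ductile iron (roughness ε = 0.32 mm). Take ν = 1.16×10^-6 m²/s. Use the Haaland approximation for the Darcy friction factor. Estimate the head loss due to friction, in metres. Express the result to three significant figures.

h_f ≈ 58.1 m

V = 4Q/(πD²) = 4·0.511/(π·0.422²) = 3.653 m/s
Re = VD/ν = 3.653·0.422/1.16×10^-6 = 1.33×10^6 → turbulent
ε/D = 0.32/422 = 7.58×10^-4
Haaland: f = 0.01866
h_f = f(L/D)V²/(2g) = 0.01866·(1930/0.422)·3.653²/(2·9.81) = 58.06 m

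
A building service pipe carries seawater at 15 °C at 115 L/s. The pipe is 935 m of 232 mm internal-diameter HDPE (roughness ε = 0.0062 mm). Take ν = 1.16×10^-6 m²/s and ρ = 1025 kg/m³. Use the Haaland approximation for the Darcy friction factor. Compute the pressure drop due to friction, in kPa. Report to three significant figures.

Δp ≈ 202 kPa

V = 4Q/(πD²) = 4·0.115/(π·0.232²) = 2.720 m/s
Re = VD/ν = 2.720·0.232/1.16×10^-6 = 5.44×10^5 → turbulent
ε/D = 0.0062/232 = 2.67×10^-5
Haaland: f = 0.01321
h_f = f(L/D)V²/(2g) = 0.01321·(935/0.232)·2.720²/(2·9.81) = 20.08 m
Δp = ρg·h_f = 1025·9.81·20.08 = 201.9 kPa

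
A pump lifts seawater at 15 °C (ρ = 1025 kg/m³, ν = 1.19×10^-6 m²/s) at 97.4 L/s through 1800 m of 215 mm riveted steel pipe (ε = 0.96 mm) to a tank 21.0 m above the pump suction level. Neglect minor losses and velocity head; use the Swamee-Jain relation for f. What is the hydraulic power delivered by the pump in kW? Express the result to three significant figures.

P_hyd ≈ 110 kW

V = 4Q/(πD²) = 2.683 m/s; Re = 4.85×10^5; ε/D = 0.00447; f = 0.02967
h_f = f(L/D)V²/2g = 91.12 m
Total head H = z + h_f = 21.0 + 91.12 = 112.1 m
P_hyd = ρgQH = 1025·9.81·0.0974·112.1 = 109.8 kW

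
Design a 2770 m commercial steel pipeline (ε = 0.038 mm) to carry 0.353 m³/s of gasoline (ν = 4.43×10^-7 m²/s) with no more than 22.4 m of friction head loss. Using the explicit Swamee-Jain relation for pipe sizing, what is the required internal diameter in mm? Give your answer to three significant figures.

Swamee-Jain (Type III): D = 0.66·[ε^1.25·(LQ²/(gh_f))^4.75 + ν·Q^9.4·(L/(gh_f))^5.2]^0.04
LQ²/(gh_f) = 1.571; L/(gh_f) = 12.61
Term 1 = ε^1.25·(…)^4.75 = 2.55×10^-5; Term 2 = ν·Q^9.4·(…)^5.2 = 1.31×10^-5
D = 0.66·(2.55×10^-5 + 1.31×10^-5)^0.04 = 0.4396 m = 440 mm
Check: V = 2.33 m/s, Re = 2.31×10^6, f = 0.01253, h_f = 21.8 m ≈ 22.4 m ✓

D ≈ 440 mm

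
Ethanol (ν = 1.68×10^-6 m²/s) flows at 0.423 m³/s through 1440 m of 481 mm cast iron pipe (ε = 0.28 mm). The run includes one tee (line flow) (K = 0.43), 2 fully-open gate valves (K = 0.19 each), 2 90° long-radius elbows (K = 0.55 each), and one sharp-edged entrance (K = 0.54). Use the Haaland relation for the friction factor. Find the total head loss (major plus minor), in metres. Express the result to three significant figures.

V = 4Q/(πD²) = 2.328 m/s; V²/2g = 0.2762 m
Re = 6.66×10^5, ε/D = 5.82×10^-4 → f = 0.01790 (Haaland)
Major: h_f = f(L/D)·V²/2g = 0.01790·2994·0.2762 = 14.80 m
Minor: ΣK = 2.45; h_m = ΣK·V²/2g = 0.6767 m
Total H_L = 14.80 + 0.6767 = 15.48 m

H_L ≈ 15.5 m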